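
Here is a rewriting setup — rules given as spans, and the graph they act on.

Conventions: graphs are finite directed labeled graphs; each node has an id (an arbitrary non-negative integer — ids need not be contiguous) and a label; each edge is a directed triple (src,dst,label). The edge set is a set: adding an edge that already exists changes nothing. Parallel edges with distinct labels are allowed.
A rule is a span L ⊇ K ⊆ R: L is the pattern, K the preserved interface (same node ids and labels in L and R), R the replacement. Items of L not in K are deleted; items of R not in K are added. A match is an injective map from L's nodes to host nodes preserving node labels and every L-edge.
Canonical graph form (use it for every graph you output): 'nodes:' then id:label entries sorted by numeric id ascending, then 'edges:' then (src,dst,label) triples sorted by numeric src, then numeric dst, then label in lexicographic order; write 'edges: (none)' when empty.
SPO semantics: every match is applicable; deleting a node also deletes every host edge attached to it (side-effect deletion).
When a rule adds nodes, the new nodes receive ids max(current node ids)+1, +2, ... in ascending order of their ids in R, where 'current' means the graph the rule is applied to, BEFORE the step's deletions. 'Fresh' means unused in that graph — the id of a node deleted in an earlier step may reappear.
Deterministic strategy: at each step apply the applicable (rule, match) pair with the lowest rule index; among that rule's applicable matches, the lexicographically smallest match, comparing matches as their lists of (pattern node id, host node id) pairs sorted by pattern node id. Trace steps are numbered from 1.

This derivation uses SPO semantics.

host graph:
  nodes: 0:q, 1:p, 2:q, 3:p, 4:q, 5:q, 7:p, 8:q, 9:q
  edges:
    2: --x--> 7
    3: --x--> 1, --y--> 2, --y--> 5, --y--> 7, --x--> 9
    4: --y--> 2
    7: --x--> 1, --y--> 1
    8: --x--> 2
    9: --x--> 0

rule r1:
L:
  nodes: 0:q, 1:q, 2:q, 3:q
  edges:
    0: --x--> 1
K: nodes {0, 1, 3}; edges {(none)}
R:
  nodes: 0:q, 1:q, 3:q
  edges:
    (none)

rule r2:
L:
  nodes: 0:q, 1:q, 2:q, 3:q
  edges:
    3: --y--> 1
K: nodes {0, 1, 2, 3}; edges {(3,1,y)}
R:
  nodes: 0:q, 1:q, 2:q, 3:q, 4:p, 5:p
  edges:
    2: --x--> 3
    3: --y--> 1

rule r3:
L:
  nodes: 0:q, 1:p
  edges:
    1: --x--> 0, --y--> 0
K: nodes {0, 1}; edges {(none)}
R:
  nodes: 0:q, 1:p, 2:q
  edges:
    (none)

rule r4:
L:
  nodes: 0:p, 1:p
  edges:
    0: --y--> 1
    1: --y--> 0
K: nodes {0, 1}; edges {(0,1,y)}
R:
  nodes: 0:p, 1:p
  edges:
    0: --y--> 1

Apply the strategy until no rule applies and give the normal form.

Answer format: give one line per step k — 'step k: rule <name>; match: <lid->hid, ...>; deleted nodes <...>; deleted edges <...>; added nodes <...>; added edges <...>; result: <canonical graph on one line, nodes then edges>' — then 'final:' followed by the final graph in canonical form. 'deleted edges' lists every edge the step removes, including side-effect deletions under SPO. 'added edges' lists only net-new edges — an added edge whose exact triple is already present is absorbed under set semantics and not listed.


step 1: rule r1; match: 0->8, 1->2, 2->0, 3->4; deleted nodes 0; deleted edges (8,2,x); (9,0,x); added nodes (none); added edges (none); result: nodes: 1:p, 2:q, 3:p, 4:q, 5:q, 7:p, 8:q, 9:q edges: (2,7,x); (3,1,x); (3,2,y); (3,5,y); (3,7,y); (3,9,x); (4,2,y); (7,1,x); (7,1,y)
step 2: rule r2; match: 0->5, 1->2, 2->8, 3->4; deleted nodes (none); deleted edges (none); added nodes 10, 11; added edges (8,4,x); result: nodes: 1:p, 2:q, 3:p, 4:q, 5:q, 7:p, 8:q, 9:q, 10:p, 11:p edges: (2,7,x); (3,1,x); (3,2,y); (3,5,y); (3,7,y); (3,9,x); (4,2,y); (7,1,x); (7,1,y); (8,4,x)
step 3: rule r1; match: 0->8, 1->4, 2->2, 3->5; deleted nodes 2; deleted edges (2,7,x); (3,2,y); (4,2,y); (8,4,x); added nodes (none); added edges (none); result: nodes: 1:p, 3:p, 4:q, 5:q, 7:p, 8:q, 9:q, 10:p, 11:p edges: (3,1,x); (3,5,y); (3,7,y); (3,9,x); (7,1,x); (7,1,y)
final:
nodes: 1:p, 3:p, 4:q, 5:q, 7:p, 8:q, 9:q, 10:p, 11:p
edges: (3,1,x); (3,5,y); (3,7,y); (3,9,x); (7,1,x); (7,1,y)


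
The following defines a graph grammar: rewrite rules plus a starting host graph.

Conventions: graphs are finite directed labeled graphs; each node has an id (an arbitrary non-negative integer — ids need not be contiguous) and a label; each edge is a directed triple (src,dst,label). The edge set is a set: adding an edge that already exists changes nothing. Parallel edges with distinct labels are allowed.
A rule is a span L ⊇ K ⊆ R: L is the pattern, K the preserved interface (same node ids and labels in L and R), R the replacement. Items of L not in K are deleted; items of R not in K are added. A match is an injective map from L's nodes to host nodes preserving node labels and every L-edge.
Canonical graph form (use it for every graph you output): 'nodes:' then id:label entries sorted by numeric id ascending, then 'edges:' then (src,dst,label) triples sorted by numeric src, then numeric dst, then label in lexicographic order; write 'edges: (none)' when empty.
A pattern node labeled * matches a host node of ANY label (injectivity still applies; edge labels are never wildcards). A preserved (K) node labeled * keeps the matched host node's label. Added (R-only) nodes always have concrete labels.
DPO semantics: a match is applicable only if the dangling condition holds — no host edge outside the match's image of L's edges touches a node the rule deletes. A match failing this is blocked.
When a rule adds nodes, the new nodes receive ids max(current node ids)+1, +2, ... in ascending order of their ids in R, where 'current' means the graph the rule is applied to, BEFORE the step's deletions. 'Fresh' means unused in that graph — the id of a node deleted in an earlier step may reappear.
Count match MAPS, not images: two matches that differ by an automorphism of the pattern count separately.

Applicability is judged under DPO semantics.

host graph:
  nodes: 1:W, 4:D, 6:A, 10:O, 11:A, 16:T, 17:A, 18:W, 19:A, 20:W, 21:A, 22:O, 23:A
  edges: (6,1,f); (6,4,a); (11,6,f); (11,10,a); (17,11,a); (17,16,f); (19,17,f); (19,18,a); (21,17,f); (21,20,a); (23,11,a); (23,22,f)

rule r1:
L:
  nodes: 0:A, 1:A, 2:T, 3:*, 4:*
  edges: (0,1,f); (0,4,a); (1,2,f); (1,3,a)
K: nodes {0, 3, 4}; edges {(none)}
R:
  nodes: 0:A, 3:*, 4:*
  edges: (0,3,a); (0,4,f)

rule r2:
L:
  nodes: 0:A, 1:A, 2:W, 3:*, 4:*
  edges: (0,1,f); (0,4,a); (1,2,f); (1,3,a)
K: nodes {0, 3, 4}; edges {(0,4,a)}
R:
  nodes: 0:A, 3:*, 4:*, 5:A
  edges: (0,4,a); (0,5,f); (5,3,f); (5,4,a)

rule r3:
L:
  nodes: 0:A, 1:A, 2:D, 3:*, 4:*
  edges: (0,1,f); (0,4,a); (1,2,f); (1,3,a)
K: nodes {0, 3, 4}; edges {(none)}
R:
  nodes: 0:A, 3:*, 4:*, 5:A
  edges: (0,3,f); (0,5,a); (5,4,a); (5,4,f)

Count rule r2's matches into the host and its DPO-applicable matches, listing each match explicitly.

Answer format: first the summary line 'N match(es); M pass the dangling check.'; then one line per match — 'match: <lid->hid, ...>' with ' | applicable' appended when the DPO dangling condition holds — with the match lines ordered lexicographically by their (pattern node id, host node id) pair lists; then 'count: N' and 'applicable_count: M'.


1 match(es); 1 pass the dangling check.
match: 0->11, 1->6, 2->1, 3->4, 4->10 | applicable
count: 1
applicable_count: 1


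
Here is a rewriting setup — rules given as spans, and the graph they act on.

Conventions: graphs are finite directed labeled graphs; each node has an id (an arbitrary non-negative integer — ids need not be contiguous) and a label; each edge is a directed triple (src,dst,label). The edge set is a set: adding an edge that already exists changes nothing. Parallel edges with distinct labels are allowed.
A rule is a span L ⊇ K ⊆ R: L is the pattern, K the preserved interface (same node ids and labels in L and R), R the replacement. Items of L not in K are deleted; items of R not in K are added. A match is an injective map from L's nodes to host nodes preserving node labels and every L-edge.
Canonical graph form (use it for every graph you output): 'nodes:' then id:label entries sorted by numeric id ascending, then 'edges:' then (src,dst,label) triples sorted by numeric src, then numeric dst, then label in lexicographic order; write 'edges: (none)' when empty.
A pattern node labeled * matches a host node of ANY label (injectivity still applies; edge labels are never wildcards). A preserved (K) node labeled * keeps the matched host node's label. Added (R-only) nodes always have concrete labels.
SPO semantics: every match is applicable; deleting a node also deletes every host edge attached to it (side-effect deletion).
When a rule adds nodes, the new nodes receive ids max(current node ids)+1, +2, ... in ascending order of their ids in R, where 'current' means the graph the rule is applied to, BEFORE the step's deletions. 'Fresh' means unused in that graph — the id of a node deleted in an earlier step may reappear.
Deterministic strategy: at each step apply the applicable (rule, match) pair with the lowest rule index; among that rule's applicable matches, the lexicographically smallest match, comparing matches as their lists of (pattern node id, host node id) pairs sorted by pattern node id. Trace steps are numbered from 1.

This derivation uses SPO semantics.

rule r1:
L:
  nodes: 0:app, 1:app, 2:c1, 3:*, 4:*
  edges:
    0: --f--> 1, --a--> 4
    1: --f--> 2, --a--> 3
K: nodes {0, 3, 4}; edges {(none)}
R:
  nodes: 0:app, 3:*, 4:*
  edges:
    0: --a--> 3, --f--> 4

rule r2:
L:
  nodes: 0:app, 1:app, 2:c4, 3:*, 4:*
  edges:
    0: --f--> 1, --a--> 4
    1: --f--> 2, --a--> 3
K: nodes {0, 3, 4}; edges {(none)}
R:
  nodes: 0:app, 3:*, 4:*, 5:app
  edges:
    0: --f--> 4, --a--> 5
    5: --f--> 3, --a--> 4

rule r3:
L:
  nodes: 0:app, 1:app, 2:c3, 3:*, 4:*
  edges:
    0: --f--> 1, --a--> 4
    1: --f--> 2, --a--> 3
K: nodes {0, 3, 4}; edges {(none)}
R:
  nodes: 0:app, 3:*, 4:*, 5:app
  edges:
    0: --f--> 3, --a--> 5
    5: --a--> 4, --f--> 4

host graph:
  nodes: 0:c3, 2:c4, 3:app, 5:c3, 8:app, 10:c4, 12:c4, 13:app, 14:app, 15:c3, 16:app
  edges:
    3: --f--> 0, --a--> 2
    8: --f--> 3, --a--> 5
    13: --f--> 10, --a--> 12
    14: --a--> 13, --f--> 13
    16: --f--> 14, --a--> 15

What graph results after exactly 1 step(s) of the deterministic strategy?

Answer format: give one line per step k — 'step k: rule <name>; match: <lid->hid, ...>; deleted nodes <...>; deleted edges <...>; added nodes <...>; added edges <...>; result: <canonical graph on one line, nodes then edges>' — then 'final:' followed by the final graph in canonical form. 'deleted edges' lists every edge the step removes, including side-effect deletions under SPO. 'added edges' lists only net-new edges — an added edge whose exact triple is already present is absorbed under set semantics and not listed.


step 1: rule r3; match: 0->8, 1->3, 2->0, 3->2, 4->5; deleted nodes 0, 3; deleted edges (3,0,f); (3,2,a); (8,3,f); (8,5,a); added nodes 17; added edges (8,2,f); (8,17,a); (17,5,a); (17,5,f); result: nodes: 2:c4, 5:c3, 8:app, 10:c4, 12:c4, 13:app, 14:app, 15:c3, 16:app, 17:app edges: (8,2,f); (8,17,a); (13,10,f); (13,12,a); (14,13,a); (14,13,f); (16,14,f); (16,15,a); (17,5,a); (17,5,f)
final:
nodes: 2:c4, 5:c3, 8:app, 10:c4, 12:c4, 13:app, 14:app, 15:c3, 16:app, 17:app
edges: (8,2,f); (8,17,a); (13,10,f); (13,12,a); (14,13,a); (14,13,f); (16,14,f); (16,15,a); (17,5,a); (17,5,f)


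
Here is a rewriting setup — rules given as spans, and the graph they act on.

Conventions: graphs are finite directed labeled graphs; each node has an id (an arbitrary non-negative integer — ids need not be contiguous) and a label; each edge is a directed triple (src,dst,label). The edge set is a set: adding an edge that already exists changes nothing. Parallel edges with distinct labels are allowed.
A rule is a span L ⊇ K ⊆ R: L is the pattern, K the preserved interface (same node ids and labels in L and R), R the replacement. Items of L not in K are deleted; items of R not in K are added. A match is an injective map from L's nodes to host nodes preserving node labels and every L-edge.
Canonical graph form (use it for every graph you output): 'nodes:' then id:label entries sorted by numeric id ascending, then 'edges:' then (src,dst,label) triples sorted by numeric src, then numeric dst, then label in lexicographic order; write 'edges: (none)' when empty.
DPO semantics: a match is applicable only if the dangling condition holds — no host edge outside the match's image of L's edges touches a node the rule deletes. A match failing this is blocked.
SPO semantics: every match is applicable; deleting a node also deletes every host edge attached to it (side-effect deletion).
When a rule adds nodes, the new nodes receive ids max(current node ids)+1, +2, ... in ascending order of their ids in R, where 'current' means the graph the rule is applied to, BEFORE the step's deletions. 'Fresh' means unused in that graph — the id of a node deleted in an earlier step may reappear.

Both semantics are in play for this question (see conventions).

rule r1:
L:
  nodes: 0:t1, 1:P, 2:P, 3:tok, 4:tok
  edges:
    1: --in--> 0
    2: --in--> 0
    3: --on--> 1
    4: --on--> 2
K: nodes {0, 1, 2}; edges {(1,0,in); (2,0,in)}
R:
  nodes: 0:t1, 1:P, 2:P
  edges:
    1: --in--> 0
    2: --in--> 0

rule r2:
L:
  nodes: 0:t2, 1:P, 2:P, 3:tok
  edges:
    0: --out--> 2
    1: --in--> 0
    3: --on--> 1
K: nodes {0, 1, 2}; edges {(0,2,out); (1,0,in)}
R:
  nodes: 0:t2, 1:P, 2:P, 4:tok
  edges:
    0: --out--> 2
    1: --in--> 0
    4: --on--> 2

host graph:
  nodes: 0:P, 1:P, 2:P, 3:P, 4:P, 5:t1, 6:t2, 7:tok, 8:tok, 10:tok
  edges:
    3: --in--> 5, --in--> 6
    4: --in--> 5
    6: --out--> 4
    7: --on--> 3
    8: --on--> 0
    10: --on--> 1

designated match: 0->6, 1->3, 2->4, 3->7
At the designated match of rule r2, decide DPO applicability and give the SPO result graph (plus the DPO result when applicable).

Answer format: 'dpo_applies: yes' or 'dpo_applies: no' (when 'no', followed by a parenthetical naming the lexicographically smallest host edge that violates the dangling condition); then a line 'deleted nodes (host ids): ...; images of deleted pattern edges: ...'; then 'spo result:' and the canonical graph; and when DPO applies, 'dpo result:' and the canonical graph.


dpo_applies: yes
deleted nodes (host ids): 7; images of deleted pattern edges: (7,3,on)
spo result:
nodes: 0:P, 1:P, 2:P, 3:P, 4:P, 5:t1, 6:t2, 8:tok, 10:tok, 11:tok
edges: (3,5,in); (3,6,in); (4,5,in); (6,4,out); (8,0,on); (10,1,on); (11,4,on)
dpo result:
nodes: 0:P, 1:P, 2:P, 3:P, 4:P, 5:t1, 6:t2, 8:tok, 10:tok, 11:tok
edges: (3,5,in); (3,6,in); (4,5,in); (6,4,out); (8,0,on); (10,1,on); (11,4,on)


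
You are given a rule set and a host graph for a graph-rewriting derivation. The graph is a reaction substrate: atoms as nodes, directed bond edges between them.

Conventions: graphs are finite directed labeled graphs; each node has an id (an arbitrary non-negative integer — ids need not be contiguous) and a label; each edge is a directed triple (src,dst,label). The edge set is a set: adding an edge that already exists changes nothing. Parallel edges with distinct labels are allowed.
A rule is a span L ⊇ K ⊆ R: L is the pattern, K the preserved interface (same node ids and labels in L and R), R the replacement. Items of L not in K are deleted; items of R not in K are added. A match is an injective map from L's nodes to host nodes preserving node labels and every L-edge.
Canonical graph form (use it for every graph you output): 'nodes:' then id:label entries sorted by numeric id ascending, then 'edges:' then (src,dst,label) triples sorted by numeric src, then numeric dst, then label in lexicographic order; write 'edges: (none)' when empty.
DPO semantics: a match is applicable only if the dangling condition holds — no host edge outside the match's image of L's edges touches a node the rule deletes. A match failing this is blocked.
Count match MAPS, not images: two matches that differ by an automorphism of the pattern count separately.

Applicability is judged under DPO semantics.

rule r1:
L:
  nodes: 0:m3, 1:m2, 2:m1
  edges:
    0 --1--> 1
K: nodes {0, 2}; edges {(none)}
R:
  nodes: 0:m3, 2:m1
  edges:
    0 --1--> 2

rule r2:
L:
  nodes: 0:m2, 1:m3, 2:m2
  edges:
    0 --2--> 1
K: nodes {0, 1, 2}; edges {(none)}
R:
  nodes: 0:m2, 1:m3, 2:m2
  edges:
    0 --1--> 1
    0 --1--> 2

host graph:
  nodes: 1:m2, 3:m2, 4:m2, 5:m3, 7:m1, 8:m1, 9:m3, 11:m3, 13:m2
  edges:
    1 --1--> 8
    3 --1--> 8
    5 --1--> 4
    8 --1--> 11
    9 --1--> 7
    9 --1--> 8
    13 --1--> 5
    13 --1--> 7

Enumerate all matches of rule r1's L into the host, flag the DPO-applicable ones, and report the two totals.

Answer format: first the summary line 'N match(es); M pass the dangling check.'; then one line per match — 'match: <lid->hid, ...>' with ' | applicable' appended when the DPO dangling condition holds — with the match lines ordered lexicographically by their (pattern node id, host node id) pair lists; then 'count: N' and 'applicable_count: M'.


2 match(es); 2 pass the dangling check.
match: 0->5, 1->4, 2->7 | applicable
match: 0->5, 1->4, 2->8 | applicable
count: 2
applicable_count: 2


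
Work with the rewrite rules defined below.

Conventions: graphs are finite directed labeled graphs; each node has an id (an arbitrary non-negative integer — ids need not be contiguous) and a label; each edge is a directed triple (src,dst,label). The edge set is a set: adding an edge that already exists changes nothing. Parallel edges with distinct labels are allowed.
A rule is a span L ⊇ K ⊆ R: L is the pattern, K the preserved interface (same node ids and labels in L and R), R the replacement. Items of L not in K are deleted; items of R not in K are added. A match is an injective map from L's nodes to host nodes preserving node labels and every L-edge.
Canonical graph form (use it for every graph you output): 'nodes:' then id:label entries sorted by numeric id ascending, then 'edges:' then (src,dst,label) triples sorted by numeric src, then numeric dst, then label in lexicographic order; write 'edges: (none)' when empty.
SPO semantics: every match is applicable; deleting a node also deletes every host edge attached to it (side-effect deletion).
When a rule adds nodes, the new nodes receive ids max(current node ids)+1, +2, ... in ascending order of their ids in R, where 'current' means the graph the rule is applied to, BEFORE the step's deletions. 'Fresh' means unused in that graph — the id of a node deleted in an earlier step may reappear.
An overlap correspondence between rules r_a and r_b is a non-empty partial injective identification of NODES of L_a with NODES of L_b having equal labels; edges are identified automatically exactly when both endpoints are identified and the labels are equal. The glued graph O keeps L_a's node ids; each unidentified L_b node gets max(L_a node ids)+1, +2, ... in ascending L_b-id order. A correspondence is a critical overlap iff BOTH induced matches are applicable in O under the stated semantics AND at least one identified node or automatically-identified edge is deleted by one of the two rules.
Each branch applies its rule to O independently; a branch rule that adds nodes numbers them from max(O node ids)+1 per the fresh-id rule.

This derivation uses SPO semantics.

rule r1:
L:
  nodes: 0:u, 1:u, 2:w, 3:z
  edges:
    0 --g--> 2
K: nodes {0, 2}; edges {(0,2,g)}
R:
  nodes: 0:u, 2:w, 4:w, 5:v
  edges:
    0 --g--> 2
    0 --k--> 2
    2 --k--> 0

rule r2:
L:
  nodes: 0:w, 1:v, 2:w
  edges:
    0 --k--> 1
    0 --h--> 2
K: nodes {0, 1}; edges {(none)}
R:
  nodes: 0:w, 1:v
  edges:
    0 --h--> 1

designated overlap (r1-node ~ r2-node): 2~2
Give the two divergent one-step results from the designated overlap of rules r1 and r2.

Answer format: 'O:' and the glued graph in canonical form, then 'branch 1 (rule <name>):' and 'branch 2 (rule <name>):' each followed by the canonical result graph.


O:
nodes: 0:u, 1:u, 2:w, 3:z, 4:w, 5:v
edges: (0,2,g); (4,2,h); (4,5,k)
branch 1 (rule r1):
nodes: 0:u, 2:w, 4:w, 5:v, 6:w, 7:v
edges: (0,2,g); (0,2,k); (2,0,k); (4,2,h); (4,5,k)
branch 2 (rule r2):
nodes: 0:u, 1:u, 3:z, 4:w, 5:v
edges: (4,5,h)


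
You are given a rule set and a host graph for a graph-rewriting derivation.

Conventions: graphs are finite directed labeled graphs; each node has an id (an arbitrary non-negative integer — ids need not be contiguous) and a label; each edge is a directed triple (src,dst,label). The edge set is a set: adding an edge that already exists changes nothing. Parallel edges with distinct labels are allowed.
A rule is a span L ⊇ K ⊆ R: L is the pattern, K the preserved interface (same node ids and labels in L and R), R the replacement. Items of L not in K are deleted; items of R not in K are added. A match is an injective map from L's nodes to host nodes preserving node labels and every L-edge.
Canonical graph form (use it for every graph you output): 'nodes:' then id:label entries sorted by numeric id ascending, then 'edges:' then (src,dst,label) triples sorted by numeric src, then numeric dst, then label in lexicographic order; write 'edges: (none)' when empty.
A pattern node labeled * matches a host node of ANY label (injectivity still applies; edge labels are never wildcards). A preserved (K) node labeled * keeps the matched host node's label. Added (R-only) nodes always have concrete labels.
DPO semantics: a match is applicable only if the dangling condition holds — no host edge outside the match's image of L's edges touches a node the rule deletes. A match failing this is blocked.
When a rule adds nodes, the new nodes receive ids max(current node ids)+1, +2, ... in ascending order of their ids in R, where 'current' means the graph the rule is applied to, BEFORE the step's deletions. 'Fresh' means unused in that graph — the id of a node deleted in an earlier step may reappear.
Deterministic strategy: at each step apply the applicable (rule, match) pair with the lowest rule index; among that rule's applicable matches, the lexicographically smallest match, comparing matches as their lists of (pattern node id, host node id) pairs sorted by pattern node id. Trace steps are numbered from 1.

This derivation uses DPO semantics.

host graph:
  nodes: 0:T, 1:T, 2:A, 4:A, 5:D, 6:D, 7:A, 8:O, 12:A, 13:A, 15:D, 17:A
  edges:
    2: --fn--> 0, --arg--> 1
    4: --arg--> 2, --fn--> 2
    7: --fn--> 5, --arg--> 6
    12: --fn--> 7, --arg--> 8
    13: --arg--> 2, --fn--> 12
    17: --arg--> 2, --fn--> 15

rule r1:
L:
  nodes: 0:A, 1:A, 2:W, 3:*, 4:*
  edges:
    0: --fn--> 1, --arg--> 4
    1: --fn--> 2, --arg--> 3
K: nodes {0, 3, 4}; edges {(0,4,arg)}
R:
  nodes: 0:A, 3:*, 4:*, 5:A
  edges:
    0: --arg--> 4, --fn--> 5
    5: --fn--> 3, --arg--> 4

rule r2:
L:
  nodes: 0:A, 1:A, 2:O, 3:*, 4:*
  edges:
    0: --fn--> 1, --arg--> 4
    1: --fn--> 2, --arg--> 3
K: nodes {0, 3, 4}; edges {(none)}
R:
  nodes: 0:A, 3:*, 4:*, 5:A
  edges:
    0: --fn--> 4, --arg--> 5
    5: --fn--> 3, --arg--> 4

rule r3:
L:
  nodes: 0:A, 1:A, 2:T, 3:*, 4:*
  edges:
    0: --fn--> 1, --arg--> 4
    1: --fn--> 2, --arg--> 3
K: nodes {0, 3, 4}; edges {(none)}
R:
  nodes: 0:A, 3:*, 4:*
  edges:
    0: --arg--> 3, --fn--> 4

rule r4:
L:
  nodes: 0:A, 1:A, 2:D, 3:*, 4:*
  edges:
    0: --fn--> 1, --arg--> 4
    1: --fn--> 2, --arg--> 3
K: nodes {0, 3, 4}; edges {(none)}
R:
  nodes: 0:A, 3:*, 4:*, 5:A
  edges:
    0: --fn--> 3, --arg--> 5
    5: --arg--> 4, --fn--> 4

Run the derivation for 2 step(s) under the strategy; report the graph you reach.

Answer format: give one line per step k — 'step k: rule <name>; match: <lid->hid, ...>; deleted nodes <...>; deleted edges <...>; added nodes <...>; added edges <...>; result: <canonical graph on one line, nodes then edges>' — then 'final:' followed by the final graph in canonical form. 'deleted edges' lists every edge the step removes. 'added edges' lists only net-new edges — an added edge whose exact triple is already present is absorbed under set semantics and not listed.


step 1: rule r4; match: 0->12, 1->7, 2->5, 3->6, 4->8; deleted nodes 5, 7; deleted edges (7,5,fn); (7,6,arg); (12,7,fn); (12,8,arg); added nodes 18; added edges (12,6,fn); (12,18,arg); (18,8,arg); (18,8,fn); result: nodes: 0:T, 1:T, 2:A, 4:A, 6:D, 8:O, 12:A, 13:A, 15:D, 17:A, 18:A edges: (2,0,fn); (2,1,arg); (4,2,arg); (4,2,fn); (12,6,fn); (12,18,arg); (13,2,arg); (13,12,fn); (17,2,arg); (17,15,fn); (18,8,arg); (18,8,fn)
step 2: rule r4; match: 0->13, 1->12, 2->6, 3->18, 4->2; deleted nodes 6, 12; deleted edges (12,6,fn); (12,18,arg); (13,2,arg); (13,12,fn); added nodes 19; added edges (13,18,fn); (13,19,arg); (19,2,arg); (19,2,fn); result: nodes: 0:T, 1:T, 2:A, 4:A, 8:O, 13:A, 15:D, 17:A, 18:A, 19:A edges: (2,0,fn); (2,1,arg); (4,2,arg); (4,2,fn); (13,18,fn); (13,19,arg); (17,2,arg); (17,15,fn); (18,8,arg); (18,8,fn); (19,2,arg); (19,2,fn)
final:
nodes: 0:T, 1:T, 2:A, 4:A, 8:O, 13:A, 15:D, 17:A, 18:A, 19:A
edges: (2,0,fn); (2,1,arg); (4,2,arg); (4,2,fn); (13,18,fn); (13,19,arg); (17,2,arg); (17,15,fn); (18,8,arg); (18,8,fn); (19,2,arg); (19,2,fn)


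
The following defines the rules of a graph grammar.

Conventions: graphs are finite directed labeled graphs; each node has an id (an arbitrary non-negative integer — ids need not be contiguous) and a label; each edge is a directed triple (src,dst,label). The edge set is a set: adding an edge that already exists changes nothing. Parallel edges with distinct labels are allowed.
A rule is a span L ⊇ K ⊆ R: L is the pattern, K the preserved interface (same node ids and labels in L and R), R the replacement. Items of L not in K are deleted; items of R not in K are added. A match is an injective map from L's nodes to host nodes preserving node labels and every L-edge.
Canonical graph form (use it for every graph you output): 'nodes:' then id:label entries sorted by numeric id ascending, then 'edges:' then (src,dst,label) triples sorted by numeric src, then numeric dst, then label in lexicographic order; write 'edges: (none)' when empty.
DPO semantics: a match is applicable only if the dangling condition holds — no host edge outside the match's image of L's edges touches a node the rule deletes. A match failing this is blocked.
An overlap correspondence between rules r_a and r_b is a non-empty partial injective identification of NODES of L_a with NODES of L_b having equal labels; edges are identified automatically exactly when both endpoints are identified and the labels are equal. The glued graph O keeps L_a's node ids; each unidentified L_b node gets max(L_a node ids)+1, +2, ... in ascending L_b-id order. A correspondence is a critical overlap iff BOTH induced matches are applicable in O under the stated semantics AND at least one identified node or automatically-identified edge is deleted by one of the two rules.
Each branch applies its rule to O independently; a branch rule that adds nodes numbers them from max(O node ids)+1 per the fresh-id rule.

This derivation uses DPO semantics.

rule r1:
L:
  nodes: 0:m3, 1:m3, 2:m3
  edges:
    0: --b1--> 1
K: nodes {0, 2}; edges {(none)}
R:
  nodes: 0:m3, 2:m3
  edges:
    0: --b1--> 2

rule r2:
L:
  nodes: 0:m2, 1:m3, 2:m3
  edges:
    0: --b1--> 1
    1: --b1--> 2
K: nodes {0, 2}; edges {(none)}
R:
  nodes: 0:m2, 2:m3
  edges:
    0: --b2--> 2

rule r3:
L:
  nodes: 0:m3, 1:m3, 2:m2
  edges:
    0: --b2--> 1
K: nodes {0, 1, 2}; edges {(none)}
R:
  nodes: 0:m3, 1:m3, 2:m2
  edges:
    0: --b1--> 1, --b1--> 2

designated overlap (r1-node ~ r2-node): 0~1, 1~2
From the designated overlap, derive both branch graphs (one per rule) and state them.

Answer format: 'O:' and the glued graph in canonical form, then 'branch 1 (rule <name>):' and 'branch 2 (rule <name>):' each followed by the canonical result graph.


O:
nodes: 0:m3, 1:m3, 2:m3, 3:m2
edges: (0,1,b1); (3,0,b1)
branch 1 (rule r1):
nodes: 0:m3, 2:m3, 3:m2
edges: (0,2,b1); (3,0,b1)
branch 2 (rule r2):
nodes: 1:m3, 2:m3, 3:m2
edges: (3,1,b2)


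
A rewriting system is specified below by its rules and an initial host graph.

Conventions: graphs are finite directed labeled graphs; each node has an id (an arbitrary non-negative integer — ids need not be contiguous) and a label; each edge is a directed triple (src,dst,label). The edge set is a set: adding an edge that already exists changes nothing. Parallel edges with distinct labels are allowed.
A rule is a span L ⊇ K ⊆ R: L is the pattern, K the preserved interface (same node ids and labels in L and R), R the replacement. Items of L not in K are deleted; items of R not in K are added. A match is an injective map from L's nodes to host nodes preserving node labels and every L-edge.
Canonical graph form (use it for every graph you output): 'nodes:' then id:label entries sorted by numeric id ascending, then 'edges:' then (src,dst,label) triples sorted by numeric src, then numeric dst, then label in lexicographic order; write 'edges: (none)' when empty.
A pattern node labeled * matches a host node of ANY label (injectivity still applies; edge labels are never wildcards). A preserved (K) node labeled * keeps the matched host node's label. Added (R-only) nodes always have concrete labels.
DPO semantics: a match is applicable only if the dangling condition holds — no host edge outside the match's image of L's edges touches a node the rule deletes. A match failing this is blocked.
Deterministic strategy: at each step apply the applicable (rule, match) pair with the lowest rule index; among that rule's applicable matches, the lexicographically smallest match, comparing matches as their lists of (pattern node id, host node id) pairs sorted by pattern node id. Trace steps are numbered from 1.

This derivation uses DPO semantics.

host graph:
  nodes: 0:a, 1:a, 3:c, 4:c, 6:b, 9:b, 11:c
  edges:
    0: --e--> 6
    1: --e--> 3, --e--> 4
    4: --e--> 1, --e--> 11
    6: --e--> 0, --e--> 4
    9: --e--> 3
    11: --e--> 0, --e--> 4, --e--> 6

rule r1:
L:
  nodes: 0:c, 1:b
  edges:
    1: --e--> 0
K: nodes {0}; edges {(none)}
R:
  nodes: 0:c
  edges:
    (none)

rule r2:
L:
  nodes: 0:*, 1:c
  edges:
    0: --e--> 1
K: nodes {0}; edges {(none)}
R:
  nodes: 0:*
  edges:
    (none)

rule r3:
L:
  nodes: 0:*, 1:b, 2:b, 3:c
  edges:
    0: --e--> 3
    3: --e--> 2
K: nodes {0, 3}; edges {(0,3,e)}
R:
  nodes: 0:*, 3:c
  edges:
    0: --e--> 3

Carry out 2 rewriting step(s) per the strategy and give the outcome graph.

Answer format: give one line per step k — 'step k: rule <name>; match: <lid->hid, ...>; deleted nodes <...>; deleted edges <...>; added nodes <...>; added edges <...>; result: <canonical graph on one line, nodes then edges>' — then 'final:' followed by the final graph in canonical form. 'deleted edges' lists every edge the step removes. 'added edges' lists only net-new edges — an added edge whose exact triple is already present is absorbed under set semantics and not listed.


step 1: rule r1; match: 0->3, 1->9; deleted nodes 9; deleted edges (9,3,e); added nodes (none); added edges (none); result: nodes: 0:a, 1:a, 3:c, 4:c, 6:b, 11:c edges: (0,6,e); (1,3,e); (1,4,e); (4,1,e); (4,11,e); (6,0,e); (6,4,e); (11,0,e); (11,4,e); (11,6,e)
step 2: rule r2; match: 0->1, 1->3; deleted nodes 3; deleted edges (1,3,e); added nodes (none); added edges (none); result: nodes: 0:a, 1:a, 4:c, 6:b, 11:c edges: (0,6,e); (1,4,e); (4,1,e); (4,11,e); (6,0,e); (6,4,e); (11,0,e); (11,4,e); (11,6,e)
final:
nodes: 0:a, 1:a, 4:c, 6:b, 11:c
edges: (0,6,e); (1,4,e); (4,1,e); (4,11,e); (6,0,e); (6,4,e); (11,0,e); (11,4,e); (11,6,e)


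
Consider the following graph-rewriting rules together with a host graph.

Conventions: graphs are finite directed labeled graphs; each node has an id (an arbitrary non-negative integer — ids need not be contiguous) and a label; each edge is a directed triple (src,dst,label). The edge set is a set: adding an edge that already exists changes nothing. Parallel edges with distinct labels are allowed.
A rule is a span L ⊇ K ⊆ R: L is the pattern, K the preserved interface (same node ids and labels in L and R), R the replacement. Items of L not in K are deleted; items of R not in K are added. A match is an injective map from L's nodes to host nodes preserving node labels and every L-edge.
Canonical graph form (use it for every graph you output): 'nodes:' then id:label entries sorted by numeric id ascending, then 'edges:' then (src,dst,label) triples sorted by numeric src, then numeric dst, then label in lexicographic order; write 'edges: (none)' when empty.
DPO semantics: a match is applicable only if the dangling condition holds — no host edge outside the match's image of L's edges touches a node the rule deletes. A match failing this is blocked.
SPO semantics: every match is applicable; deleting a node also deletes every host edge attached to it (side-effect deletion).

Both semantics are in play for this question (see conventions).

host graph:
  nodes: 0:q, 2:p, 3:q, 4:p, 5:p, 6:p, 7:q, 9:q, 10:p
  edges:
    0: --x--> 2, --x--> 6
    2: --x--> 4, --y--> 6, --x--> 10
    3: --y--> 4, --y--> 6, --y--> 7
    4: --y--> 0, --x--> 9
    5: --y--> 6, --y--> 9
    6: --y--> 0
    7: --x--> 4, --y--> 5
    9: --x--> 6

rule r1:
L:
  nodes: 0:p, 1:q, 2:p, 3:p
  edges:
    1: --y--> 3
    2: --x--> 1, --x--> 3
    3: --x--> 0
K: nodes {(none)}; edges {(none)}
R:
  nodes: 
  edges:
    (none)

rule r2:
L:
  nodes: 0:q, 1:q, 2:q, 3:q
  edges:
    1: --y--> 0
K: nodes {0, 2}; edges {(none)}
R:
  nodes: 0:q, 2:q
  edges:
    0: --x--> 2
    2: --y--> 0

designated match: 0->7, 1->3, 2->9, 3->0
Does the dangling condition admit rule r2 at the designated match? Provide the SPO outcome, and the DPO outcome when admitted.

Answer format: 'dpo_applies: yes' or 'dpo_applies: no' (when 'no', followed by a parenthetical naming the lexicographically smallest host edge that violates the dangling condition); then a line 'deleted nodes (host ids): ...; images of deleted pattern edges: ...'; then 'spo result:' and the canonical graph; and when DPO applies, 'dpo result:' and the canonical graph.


dpo_applies: no
(the rule deletes node 0, which keeps host edge (0,2,x) outside the match image — the dangling condition fails, DPO blocks; SPO proceeds and side-deletes such edges)
deleted nodes (host ids): 0, 3; images of deleted pattern edges: (3,7,y)
spo result:
nodes: 2:p, 4:p, 5:p, 6:p, 7:q, 9:q, 10:p
edges: (2,4,x); (2,6,y); (2,10,x); (4,9,x); (5,6,y); (5,9,y); (7,4,x); (7,5,y); (7,9,x); (9,6,x); (9,7,y)


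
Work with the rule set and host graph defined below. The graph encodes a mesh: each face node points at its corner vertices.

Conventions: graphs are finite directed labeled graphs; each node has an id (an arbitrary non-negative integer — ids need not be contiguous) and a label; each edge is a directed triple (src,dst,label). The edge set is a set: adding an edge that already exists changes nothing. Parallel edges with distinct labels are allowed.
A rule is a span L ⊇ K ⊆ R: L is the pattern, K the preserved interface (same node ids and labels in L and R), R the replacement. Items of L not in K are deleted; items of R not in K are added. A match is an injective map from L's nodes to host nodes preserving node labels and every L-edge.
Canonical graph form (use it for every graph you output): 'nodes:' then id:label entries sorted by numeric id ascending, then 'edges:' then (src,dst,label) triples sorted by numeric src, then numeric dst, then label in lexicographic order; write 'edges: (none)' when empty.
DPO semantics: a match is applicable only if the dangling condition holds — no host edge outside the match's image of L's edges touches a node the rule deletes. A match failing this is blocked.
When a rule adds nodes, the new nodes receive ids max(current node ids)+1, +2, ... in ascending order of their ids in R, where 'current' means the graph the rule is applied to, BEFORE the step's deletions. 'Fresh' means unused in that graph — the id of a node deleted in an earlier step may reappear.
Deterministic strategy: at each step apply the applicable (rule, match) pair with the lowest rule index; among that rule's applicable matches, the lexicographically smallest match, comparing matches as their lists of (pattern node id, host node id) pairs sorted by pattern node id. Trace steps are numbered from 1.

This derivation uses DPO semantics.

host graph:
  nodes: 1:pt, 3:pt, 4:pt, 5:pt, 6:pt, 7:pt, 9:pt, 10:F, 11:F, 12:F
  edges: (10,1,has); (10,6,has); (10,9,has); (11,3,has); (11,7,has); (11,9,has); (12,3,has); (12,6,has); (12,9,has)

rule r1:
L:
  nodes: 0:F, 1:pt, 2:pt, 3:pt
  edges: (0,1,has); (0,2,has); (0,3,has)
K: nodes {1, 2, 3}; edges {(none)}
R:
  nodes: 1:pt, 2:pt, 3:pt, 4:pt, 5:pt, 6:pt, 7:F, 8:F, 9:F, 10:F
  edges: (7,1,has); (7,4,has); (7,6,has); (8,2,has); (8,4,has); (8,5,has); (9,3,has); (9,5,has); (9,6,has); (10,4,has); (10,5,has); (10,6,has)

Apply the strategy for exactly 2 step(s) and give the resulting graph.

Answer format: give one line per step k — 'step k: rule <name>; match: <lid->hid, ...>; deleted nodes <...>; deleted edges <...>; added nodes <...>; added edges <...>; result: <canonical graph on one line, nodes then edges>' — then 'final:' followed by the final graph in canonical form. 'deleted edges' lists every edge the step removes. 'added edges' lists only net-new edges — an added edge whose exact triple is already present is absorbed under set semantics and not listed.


step 1: rule r1; match: 0->10, 1->1, 2->6, 3->9; deleted nodes 10; deleted edges (10,1,has); (10,6,has); (10,9,has); added nodes 13, 14, 15, 16, 17, 18, 19; added edges (16,1,has); (16,13,has); (16,15,has); (17,6,has); (17,13,has); (17,14,has); (18,9,has); (18,14,has); (18,15,has); (19,13,has); (19,14,has); (19,15,has); result: nodes: 1:pt, 3:pt, 4:pt, 5:pt, 6:pt, 7:pt, 9:pt, 11:F, 12:F, 13:pt, 14:pt, 15:pt, 16:F, 17:F, 18:F, 19:F edges: (11,3,has); (11,7,has); (11,9,has); (12,3,has); (12,6,has); (12,9,has); (16,1,has); (16,13,has); (16,15,has); (17,6,has); (17,13,has); (17,14,has); (18,9,has); (18,14,has); (18,15,has); (19,13,has); (19,14,has); (19,15,has)
step 2: rule r1; match: 0->11, 1->3, 2->7, 3->9; deleted nodes 11; deleted edges (11,3,has); (11,7,has); (11,9,has); added nodes 20, 21, 22, 23, 24, 25, 26; added edges (23,3,has); (23,20,has); (23,22,has); (24,7,has); (24,20,has); (24,21,has); (25,9,has); (25,21,has); (25,22,has); (26,20,has); (26,21,has); (26,22,has); result: nodes: 1:pt, 3:pt, 4:pt, 5:pt, 6:pt, 7:pt, 9:pt, 12:F, 13:pt, 14:pt, 15:pt, 16:F, 17:F, 18:F, 19:F, 20:pt, 21:pt, 22:pt, 23:F, 24:F, 25:F, 26:F edges: (12,3,has); (12,6,has); (12,9,has); (16,1,has); (16,13,has); (16,15,has); (17,6,has); (17,13,has); (17,14,has); (18,9,has); (18,14,has); (18,15,has); (19,13,has); (19,14,has); (19,15,has); (23,3,has); (23,20,has); (23,22,has); (24,7,has); (24,20,has); (24,21,has); (25,9,has); (25,21,has); (25,22,has); (26,20,has); (26,21,has); (26,22,has)
final:
nodes: 1:pt, 3:pt, 4:pt, 5:pt, 6:pt, 7:pt, 9:pt, 12:F, 13:pt, 14:pt, 15:pt, 16:F, 17:F, 18:F, 19:F, 20:pt, 21:pt, 22:pt, 23:F, 24:F, 25:F, 26:F
edges: (12,3,has); (12,6,has); (12,9,has); (16,1,has); (16,13,has); (16,15,has); (17,6,has); (17,13,has); (17,14,has); (18,9,has); (18,14,has); (18,15,has); (19,13,has); (19,14,has); (19,15,has); (23,3,has); (23,20,has); (23,22,has); (24,7,has); (24,20,has); (24,21,has); (25,9,has); (25,21,has); (25,22,has); (26,20,has); (26,21,has); (26,22,has)


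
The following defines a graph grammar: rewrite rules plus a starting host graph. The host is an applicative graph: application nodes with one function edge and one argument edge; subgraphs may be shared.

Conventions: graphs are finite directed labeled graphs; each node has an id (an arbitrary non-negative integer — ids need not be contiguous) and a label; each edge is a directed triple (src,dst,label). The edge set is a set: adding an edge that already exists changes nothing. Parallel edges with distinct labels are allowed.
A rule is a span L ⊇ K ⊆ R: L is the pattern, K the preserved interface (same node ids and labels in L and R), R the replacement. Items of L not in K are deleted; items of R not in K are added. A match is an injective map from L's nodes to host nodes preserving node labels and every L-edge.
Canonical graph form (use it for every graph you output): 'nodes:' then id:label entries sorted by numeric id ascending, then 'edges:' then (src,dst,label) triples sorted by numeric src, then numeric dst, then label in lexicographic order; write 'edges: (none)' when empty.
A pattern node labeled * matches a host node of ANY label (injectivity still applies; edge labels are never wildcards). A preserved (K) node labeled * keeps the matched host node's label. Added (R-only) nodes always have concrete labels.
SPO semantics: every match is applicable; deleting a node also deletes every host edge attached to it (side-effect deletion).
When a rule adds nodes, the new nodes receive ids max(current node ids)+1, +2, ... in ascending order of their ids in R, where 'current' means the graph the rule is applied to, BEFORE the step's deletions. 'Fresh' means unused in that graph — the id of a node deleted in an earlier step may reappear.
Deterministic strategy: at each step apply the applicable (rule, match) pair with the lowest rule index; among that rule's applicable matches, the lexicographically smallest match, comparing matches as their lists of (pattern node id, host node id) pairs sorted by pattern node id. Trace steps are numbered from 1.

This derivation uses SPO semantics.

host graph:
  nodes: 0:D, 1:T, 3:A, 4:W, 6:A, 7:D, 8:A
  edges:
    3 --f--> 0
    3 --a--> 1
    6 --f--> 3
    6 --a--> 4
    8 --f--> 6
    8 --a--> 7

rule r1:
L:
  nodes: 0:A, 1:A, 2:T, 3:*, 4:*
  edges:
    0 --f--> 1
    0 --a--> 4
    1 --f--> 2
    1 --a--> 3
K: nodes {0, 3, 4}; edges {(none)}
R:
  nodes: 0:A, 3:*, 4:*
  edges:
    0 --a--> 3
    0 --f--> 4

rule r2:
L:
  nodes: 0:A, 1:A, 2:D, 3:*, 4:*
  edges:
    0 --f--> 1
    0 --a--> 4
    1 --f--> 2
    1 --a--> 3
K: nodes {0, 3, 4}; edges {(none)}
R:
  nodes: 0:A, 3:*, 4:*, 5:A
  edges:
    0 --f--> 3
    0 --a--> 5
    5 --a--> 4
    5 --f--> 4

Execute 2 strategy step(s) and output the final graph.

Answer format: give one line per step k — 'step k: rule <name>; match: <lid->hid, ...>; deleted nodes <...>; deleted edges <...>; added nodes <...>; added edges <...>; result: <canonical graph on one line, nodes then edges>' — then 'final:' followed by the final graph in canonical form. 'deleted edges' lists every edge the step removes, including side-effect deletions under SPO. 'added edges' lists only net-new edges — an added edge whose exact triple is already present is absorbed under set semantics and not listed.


step 1: rule r2; match: 0->6, 1->3, 2->0, 3->1, 4->4; deleted nodes 0, 3; deleted edges (3,0,f); (3,1,a); (6,3,f); (6,4,a); added nodes 9; added edges (6,1,f); (6,9,a); (9,4,a); (9,4,f); result: nodes: 1:T, 4:W, 6:A, 7:D, 8:A, 9:A edges: (6,1,f); (6,9,a); (8,6,f); (8,7,a); (9,4,a); (9,4,f)
step 2: rule r1; match: 0->8, 1->6, 2->1, 3->9, 4->7; deleted nodes 1, 6; deleted edges (6,1,f); (6,9,a); (8,6,f); (8,7,a); added nodes (none); added edges (8,7,f); (8,9,a); result: nodes: 4:W, 7:D, 8:A, 9:A edges: (8,7,f); (8,9,a); (9,4,a); (9,4,f)
final:
nodes: 4:W, 7:D, 8:A, 9:A
edges: (8,7,f); (8,9,a); (9,4,a); (9,4,f)
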